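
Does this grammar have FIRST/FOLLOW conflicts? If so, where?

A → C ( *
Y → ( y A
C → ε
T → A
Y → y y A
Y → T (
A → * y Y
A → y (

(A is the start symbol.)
No FIRST/FOLLOW conflicts.

Nullable non-terminals: C.
C has a nullable alternative but only one production, so nothing to check.

A, T, Y have no nullable alternative, so no FIRST/FOLLOW check is needed there.

No FIRST/FOLLOW conflicts found.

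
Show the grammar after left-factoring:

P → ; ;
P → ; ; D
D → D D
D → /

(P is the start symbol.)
P → ; ; P'
P' → ε
P' → D
D → D D
D → /

Left-factoring transforms A → αβ₁ | αβ₂ into A → αA' and A' → β₁ | β₂
(α is the longest common prefix among the alternatives). Repeat until
no nonterminal has two alternatives with a common prefix.

Round 1: P has alternatives sharing prefix '; ;'. Introduce P': P → ; ; P'
  Add: P' → ε
  Add: P' → D

No remaining common prefixes — done.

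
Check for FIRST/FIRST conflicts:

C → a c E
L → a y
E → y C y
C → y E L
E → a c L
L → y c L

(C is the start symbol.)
No FIRST/FIRST conflicts.

Productions for C:
  C → a c E: FIRST = { 'a' }
  C → y E L: FIRST = { 'y' }
Productions for L:
  L → a y: FIRST = { 'a' }
  L → y c L: FIRST = { 'y' }
Productions for E:
  E → y C y: FIRST = { 'y' }
  E → a c L: FIRST = { 'a' }

All alternatives of each non-terminal have pairwise disjoint FIRST sets.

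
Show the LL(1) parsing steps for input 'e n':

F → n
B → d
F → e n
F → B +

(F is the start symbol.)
Stack is shown with the top on the left.

Stack  Input  Action
--------------------
F $    e n $  output F → e n
e n $  e n $  match 'e'
n $    n $    match 'n'
$      $      accept

The string is accepted.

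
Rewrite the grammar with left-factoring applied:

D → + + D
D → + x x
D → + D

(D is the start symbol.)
D → + D'
D' → + D
D' → x x
D' → D

Left-factoring transforms A → αβ₁ | αβ₂ into A → αA' and A' → β₁ | β₂
(α is the longest common prefix among the alternatives). Repeat until
no nonterminal has two alternatives with a common prefix.

Round 1: D has alternatives sharing prefix '+'. Introduce D': D → + D'
  Add: D' → + D
  Add: D' → x x
  Add: D' → D

No remaining common prefixes — done.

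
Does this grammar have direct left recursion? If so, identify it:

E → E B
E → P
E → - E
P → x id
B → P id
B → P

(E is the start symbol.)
Direct left recursion occurs when N → N α for some non-terminal N (the right-hand side begins with the left-hand side itself).

E → E B: LEFT RECURSIVE (starts with E)
E → P: starts with P
E → - E: starts with '-'
P → x id: starts with x
B → P id: starts with P
B → P: starts with P

The grammar has direct left recursion on: E.

Answer: Yes, E is left-recursive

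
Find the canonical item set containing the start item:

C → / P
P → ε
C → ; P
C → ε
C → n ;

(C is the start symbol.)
{ [C → . / P], [C → . ; P], [C → . n ;], [C → .], [C' → . C] }

First, augment the grammar with C' → C
I₀ = CLOSURE({ [C' → . C] }):
  [C' → . C] has the dot before C: add [C → . / P], [C → . ; P], [C → .], [C → . n ;]
No further items can be added.

I₀ = { [C → . / P], [C → . ; P], [C → . n ;], [C → .], [C' → . C] }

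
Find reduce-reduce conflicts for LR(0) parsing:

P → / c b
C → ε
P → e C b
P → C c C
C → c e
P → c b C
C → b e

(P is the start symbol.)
Augment with P' → P and build the canonical LR(0) collection (I0 = CLOSURE({[P' → . P]}), then GOTO on every symbol after a dot until no new states appear). It has 18 states:
  I0: { [C → . b e], [C → . c e], [C → .], [P → . / c b], [P → . C c C], [P → . c b C], [P → . e C b], [P' → . P] }  — shift, reduce
  I1: { [P → / . c b] }  — shift
  I2: { [P → C . c C] }  — shift
  I3: { [P' → P .] }  — accept
  I4: { [C → b . e] }  — shift
  I5: { [C → c . e], [P → c . b C] }  — shift
  I6: { [C → . b e], [C → . c e], [C → .], [P → e . C b] }  — shift, reduce
  I7: { [P → e C . b] }  — shift
  I8: { [C → c . e] }  — shift
  I9: { [C → c e .] }  — reduce
  I10: { [P → e C b .] }  — reduce
  I11: { [C → . b e], [C → . c e], [C → .], [P → c b . C] }  — shift, reduce
  I12: { [P → c b C .] }  — reduce
  I13: { [C → b e .] }  — reduce
  I14: { [C → . b e], [C → . c e], [C → .], [P → C c . C] }  — shift, reduce
  I15: { [P → C c C .] }  — reduce
  I16: { [P → / c . b] }  — shift
  I17: { [P → / c b .] }  — reduce

No state contains more than one complete item.

Answer: No reduce-reduce conflicts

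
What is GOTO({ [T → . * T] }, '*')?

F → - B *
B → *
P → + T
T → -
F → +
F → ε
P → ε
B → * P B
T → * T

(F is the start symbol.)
{ [T → * . T], [T → . * T], [T → . -] }

GOTO(I, '*') = CLOSURE({ [A → αX.β] : [A → α.Xβ] ∈ I, X = '*' })

Items with dot before '*', with the dot advanced:
  [T → . * T] → [T → * . T]
Closure of the advanced items:
  [T → * . T] has the dot before T: add [T → . -], [T → . * T]

GOTO = { [T → * . T], [T → . * T], [T → . -] }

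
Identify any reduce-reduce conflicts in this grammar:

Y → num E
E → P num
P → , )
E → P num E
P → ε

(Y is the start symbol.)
Yes — I6: [E → P num .] vs [P → .]

A reduce-reduce conflict occurs when an LR(0) state has two complete items [A → α .] and [B → β .] — both call for a reduction, and with no lookahead the parser cannot choose between them.

Augment with Y' → Y and build the canonical LR(0) collection (I0 = CLOSURE({[Y' → . Y]}), then GOTO on every symbol after a dot until no new states appear). It has 9 states:
  I0: { [Y → . num E], [Y' → . Y] }  — shift
  I1: { [Y' → Y .] }  — accept
  I2: { [E → . P num E], [E → . P num], [P → . , )], [P → .], [Y → num . E] }  — shift, reduce
  I3: { [P → , . )] }  — shift
  I4: { [Y → num E .] }  — reduce
  I5: { [E → P . num E], [E → P . num] }  — shift
  I6: { [E → . P num E], [E → . P num], [E → P num . E], [E → P num .], [P → . , )], [P → .] }  — shift, 2 reduces
  I7: { [E → P num E .] }  — reduce
  I8: { [P → , ) .] }  — reduce

I6 contains complete items [E → P num .], [P → .] — reduce-reduce conflict.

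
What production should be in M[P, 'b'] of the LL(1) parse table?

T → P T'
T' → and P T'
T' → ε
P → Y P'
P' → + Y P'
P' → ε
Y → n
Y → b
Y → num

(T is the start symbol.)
P → Y P'

To find M[P, 'b'], we find productions for P where 'b' is in the predict set (PREDICT(N → α) = (FIRST(α) \ {ε}) ∪ (FOLLOW(N) if α ⇒* ε)).

Relevant sets:
  FIRST(Y) = { 'b', 'n', 'num' }

P → Y P': PREDICT = { 'b', 'n', 'num' }
  'b' is in predict set, so this production goes in M[P, 'b']

M[P, 'b'] = P → Y P'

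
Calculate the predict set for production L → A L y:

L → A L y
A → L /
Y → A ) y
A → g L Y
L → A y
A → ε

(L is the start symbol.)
{ 'g', 'y' }

PREDICT(L → A L y) = (FIRST(RHS) \ {ε}) ∪ (FOLLOW(L) if ε ∈ FIRST(RHS), i.e. RHS ⇒* ε)
FIRST(A) = { 'g', 'y', ε }
FIRST(L) = { 'g', 'y' }
FIRST(A L y) = { 'g', 'y' }
ε ∉ FIRST(A L y), so FOLLOW(L) is not added.
PREDICT(L → A L y) = { 'g', 'y' }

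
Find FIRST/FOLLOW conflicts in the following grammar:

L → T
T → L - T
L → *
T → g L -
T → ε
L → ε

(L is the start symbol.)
Yes. L → T with FOLLOW(L) on { '-' }; T → L '-' T with FOLLOW(T) on { '-' }

A FIRST/FOLLOW conflict occurs when a non-terminal N has a nullable alternative N → β (β ⇒* ε) and another alternative N → α with FIRST(α) ∩ FOLLOW(N) ≠ ∅: on such a lookahead the parser cannot decide between expanding α and letting N vanish via β.

Nullable non-terminals: L, T.
FIRST sets used below: FIRST(T) = { '*', '-', 'g', ε }, FIRST(L) = { '*', '-', 'g', ε }

L: nullable alternative(s) L → T, L → ε; FOLLOW(L) = { $, '-' }
  L → T: FIRST \ {ε} = { '*', '-', 'g' } — overlaps FOLLOW(L) on { '-' }: CONFLICT
  L → *: FIRST \ {ε} = { '*' } — disjoint from FOLLOW(L)
  L → ε: FIRST \ {ε} = { } — disjoint from FOLLOW(L)

T: nullable alternative(s) T → ε; FOLLOW(T) = { $, '-' }
  T → L - T: FIRST \ {ε} = { '*', '-', 'g' } — overlaps FOLLOW(T) on { '-' }: CONFLICT
  T → g L -: FIRST \ {ε} = { 'g' } — disjoint from FOLLOW(T)
  T → ε: FIRST \ {ε} = { } — this is the only nullable alternative, skip

So the grammar has 2 FIRST/FOLLOW conflicts (marked CONFLICT above).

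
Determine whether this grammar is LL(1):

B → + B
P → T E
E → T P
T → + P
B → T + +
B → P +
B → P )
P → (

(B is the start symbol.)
Relevant sets:
  FIRST(T) = { '+' }
  FIRST(P) = { '(', '+' }

For B:
  PREDICT(B → '+' B) = { '+' }
  PREDICT(B → T '+' '+') = { '+' }
  PREDICT(B → P '+') = { '(', '+' }
  PREDICT(B → P ')') = { '(', '+' }
For P:
  PREDICT(P → T E) = { '+' }
  PREDICT(P → '(') = { '(' }
E, T have a single production, so nothing to check there.

Conflict found: Predict set conflict for B: { '+' }
The grammar is NOT LL(1).

Answer: No. Predict set conflict for B: { '+' }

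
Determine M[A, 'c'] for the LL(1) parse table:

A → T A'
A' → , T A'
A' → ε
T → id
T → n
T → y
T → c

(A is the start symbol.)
A → T A'

To find M[A, 'c'], we find productions for A where 'c' is in the predict set (PREDICT(N → α) = (FIRST(α) \ {ε}) ∪ (FOLLOW(N) if α ⇒* ε)).

Relevant sets:
  FIRST(T) = { 'c', 'id', 'n', 'y' }

A → T A': PREDICT = { 'c', 'id', 'n', 'y' }
  'c' is in predict set, so this production goes in M[A, 'c']

M[A, 'c'] = A → T A'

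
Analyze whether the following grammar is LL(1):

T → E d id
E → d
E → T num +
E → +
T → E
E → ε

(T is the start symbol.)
Relevant sets:
  FIRST(E) = { '+', 'd', 'num', ε }
  FIRST(T) = { '+', 'd', 'num', ε }
  FOLLOW(T) = { $, 'num' }
  FOLLOW(E) = { $, 'd', 'num' }

For T:
  PREDICT(T → E d id) = { '+', 'd', 'num' }
  PREDICT(T → E) = { $, '+', 'd', 'num' }
For E:
  PREDICT(E → d) = { 'd' }
  PREDICT(E → T num '+') = { '+', 'd', 'num' }
  PREDICT(E → '+') = { '+' }
  PREDICT(E → ε) = { $, 'd', 'num' }

Conflict found: Predict set conflict for T: { '+', 'd', 'num' }
The grammar is NOT LL(1).

Answer: No. Predict set conflict for T: { '+', 'd', 'num' }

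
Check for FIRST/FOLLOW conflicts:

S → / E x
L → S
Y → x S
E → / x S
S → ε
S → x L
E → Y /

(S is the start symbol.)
Yes. S → '/' E x with FOLLOW(S) on { '/' }; S → x L with FOLLOW(S) on { 'x' }

Nullable non-terminals: L, S.
L has a nullable alternative but only one production, so nothing to check.

S: nullable alternative(s) S → ε; FOLLOW(S) = { $, '/', 'x' }
  S → / E x: FIRST \ {ε} = { '/' } — overlaps FOLLOW(S) on { '/' }: CONFLICT
  S → ε: FIRST \ {ε} = { } — this is the only nullable alternative, skip
  S → x L: FIRST \ {ε} = { 'x' } — overlaps FOLLOW(S) on { 'x' }: CONFLICT

E, Y have no nullable alternative, so no FIRST/FOLLOW check is needed there.

So the grammar has 2 FIRST/FOLLOW conflicts (marked CONFLICT above).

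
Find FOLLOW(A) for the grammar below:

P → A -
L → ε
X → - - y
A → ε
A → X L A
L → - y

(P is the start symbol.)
{ '-' }

To compute FOLLOW(A), find every occurrence of A on a right-hand side N → α A β: add FIRST(β) \ {ε}, and if β is empty or nullable also add FOLLOW(N). Iterate to a fixed point.

In P → A -: A is followed by '-', add FIRST('-') \ {ε} = { '-' }
In A → X L A: A is at the end; this adds FOLLOW(A) to itself — nothing new

Taking the union: FOLLOW(A) = { '-' }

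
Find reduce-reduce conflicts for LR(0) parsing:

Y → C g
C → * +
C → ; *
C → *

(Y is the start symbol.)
A reduce-reduce conflict occurs when an LR(0) state has two complete items [A → α .] and [B → β .] — both call for a reduction, and with no lookahead the parser cannot choose between them.

Augment with Y' → Y and build the canonical LR(0) collection (I0 = CLOSURE({[Y' → . Y]}), then GOTO on every symbol after a dot until no new states appear). It has 8 states:
  I0: { [C → . * +], [C → . *], [C → . ; *], [Y → . C g], [Y' → . Y] }  — shift
  I1: { [C → * . +], [C → * .] }  — shift, reduce
  I2: { [C → ; . *] }  — shift
  I3: { [Y → C . g] }  — shift
  I4: { [Y' → Y .] }  — accept
  I5: { [Y → C g .] }  — reduce
  I6: { [C → ; * .] }  — reduce
  I7: { [C → * + .] }  — reduce

No state contains more than one complete item.

Answer: No reduce-reduce conflicts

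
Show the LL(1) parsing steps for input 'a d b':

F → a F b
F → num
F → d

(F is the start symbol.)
Stack is shown with the top on the left.

Stack    Input    Action
------------------------
F $      a d b $  output F → a F b
a F b $  a d b $  match 'a'
F b $    d b $    output F → d
d b $    d b $    match 'd'
b $      b $      match 'b'
$        $        accept

The string is accepted.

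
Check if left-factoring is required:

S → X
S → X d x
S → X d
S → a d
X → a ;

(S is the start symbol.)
Yes, S has productions with common prefix 'X'

Left-factoring is needed when two productions for the same non-terminal
share a common prefix on the right-hand side.

Productions for S:
  S → X
  S → X d x
  S → X d
  S → a d

Found common prefix 'X' in productions for S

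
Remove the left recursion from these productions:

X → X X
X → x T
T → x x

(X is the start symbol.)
X is directly left-recursive. The standard transformation for
  A → A α₁ | ... | A α_m | β₁ | ... | β_n
is
  A  → β₁ A' | ... | β_n A'
  A' → α₁ A' | ... | α_m A' | ε

X → x T becomes X → x T X'
X → X X becomes X' → X X'
Add X' → ε

Productions for other non-terminals are unchanged:
  T → x x

Resulting grammar:
X → x T X'
X' → X X'
X' → ε
T → x x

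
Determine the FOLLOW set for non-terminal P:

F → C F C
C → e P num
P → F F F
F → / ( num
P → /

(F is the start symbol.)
{ 'num' }

To compute FOLLOW(P), find every occurrence of P on a right-hand side N → α P β: add FIRST(β) \ {ε}, and if β is empty or nullable also add FOLLOW(N). Iterate to a fixed point.

In C → e P num: P is followed by num, add FIRST(num) \ {ε} = { 'num' }

Taking the union: FOLLOW(P) = { 'num' }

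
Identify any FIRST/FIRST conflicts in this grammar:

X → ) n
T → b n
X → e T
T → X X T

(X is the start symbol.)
No FIRST/FIRST conflicts.

A FIRST/FIRST conflict occurs when two productions N → α and N → β for the same non-terminal have FIRST(α) ∩ FIRST(β) ≠ ∅ (with ε ∈ FIRST of a nullable right-hand side, so two nullable alternatives also conflict).

FIRST sets of the non-terminals at (or reachable through a nullable prefix from) the front of some alternative:
  FIRST(X) = { ')', 'e' }

Productions for X:
  X → ) n: FIRST = { ')' }
  X → e T: FIRST = { 'e' }
Productions for T:
  T → b n: FIRST = { 'b' }
  T → X X T: FIRST = { ')', 'e' }

All alternatives of each non-terminal have pairwise disjoint FIRST sets.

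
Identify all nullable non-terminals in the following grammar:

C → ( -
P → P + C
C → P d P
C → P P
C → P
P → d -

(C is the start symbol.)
None

A non-terminal is nullable if it can derive ε (the empty string): either it has an ε-production, or it has a production whose right-hand side consists entirely of nullable non-terminals.

There are no ε-productions, so no non-terminal can derive ε.
No non-terminals are nullable.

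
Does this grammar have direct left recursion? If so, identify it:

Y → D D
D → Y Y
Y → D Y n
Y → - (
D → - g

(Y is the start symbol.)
Direct left recursion occurs when N → N α for some non-terminal N (the right-hand side begins with the left-hand side itself).

Y → D D: starts with D
D → Y Y: starts with Y
Y → D Y n: starts with D
Y → - (: starts with '-'
D → - g: starts with '-'

No direct left recursion found.

Answer: No direct left recursion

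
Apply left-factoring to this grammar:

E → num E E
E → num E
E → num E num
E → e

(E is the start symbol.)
E → num E E'
E' → E
E' → ε
E' → num
E → e

Left-factoring transforms A → αβ₁ | αβ₂ into A → αA' and A' → β₁ | β₂
(α is the longest common prefix among the alternatives). Repeat until
no nonterminal has two alternatives with a common prefix.

Round 1: E has alternatives sharing prefix 'num E'. Introduce E': E → num E E'
  Add: E' → E
  Add: E' → ε
  Add: E' → num

No remaining common prefixes — done.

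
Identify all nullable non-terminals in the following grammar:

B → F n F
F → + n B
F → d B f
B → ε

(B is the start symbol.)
{ 'B' }

A non-terminal is nullable if it can derive ε (the empty string): either it has an ε-production, or it has a production whose right-hand side consists entirely of nullable non-terminals.

ε-productions: B → ε
So B is immediately nullable.
No further non-terminal can be added: every production for the remaining non-terminals contains a terminal or a non-nullable non-terminal.
Nullable = { 'B' }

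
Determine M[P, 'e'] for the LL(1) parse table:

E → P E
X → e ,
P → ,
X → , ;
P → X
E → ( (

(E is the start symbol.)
P → X

To find M[P, 'e'], we find productions for P where 'e' is in the predict set (PREDICT(N → α) = (FIRST(α) \ {ε}) ∪ (FOLLOW(N) if α ⇒* ε)).

Relevant sets:
  FIRST(X) = { ',', 'e' }

P → ,: PREDICT = { ',' }
P → X: PREDICT = { ',', 'e' }
  'e' is in predict set, so this production goes in M[P, 'e']

M[P, 'e'] = P → X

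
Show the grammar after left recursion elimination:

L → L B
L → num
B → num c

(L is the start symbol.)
L is directly left-recursive. The standard transformation for
  A → A α₁ | ... | A α_m | β₁ | ... | β_n
is
  A  → β₁ A' | ... | β_n A'
  A' → α₁ A' | ... | α_m A' | ε

L → num becomes L → num L'
L → L B becomes L' → B L'
Add L' → ε

Productions for other non-terminals are unchanged:
  B → num c

Resulting grammar:
L → num L'
L' → B L'
L' → ε
B → num c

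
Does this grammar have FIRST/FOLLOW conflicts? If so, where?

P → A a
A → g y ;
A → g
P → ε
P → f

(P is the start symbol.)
No FIRST/FOLLOW conflicts.

Nullable non-terminals: P.
FIRST sets used below: FIRST(A) = { 'g' }

P: nullable alternative(s) P → ε; FOLLOW(P) = { $ }
  P → A a: FIRST \ {ε} = { 'g' } — disjoint from FOLLOW(P)
  P → ε: FIRST \ {ε} = { } — this is the only nullable alternative, skip
  P → f: FIRST \ {ε} = { 'f' } — disjoint from FOLLOW(P)

A has no nullable alternative, so no FIRST/FOLLOW check is needed there.

No FIRST/FOLLOW conflicts found.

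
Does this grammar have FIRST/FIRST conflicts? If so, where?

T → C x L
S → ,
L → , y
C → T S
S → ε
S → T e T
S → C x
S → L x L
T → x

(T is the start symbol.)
Yes. T → C x L / T → x on { 'x' }; S → ',' / S → L x L on { ',' }; S → T e T / S → C x on { 'x' }

FIRST sets of the non-terminals at (or reachable through a nullable prefix from) the front of some alternative:
  FIRST(C) = { 'x' }
  FIRST(T) = { 'x' }
  FIRST(L) = { ',' }

Productions for T:
  T → C x L: FIRST = { 'x' }
  T → x: FIRST = { 'x' }
Productions for S:
  S → ,: FIRST = { ',' }
  S → ε: FIRST = { ε }
  S → T e T: FIRST = { 'x' }
  S → C x: FIRST = { 'x' }
  S → L x L: FIRST = { ',' }
L, C have only one production, so no FIRST/FIRST conflict is possible there.

Conflict for T: T → C x L and T → x
  Overlap: { 'x' }
Conflict for S: S → , and S → L x L
  Overlap: { ',' }
Conflict for S: S → T e T and S → C x
  Overlap: { 'x' }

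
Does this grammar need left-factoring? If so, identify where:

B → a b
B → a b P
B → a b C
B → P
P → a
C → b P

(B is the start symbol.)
Left-factoring is needed when two productions for the same non-terminal
share a common prefix on the right-hand side.

Productions for B:
  B → a b
  B → a b P
  B → a b C
  B → P

Found common prefix 'a b' in productions for B

Answer: Yes, B has productions with common prefix 'a b'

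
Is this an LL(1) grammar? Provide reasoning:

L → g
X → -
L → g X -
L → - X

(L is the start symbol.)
No. Predict set conflict for L: { 'g' }

For L:
  PREDICT(L → g) = { 'g' }
  PREDICT(L → g X '-') = { 'g' }
  PREDICT(L → '-' X) = { '-' }
X has a single production, so nothing to check there.

Conflict found: Predict set conflict for L: { 'g' }
The grammar is NOT LL(1).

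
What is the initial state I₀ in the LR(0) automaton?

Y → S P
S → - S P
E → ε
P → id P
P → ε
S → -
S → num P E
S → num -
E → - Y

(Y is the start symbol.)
{ [S → . - S P], [S → . -], [S → . num -], [S → . num P E], [Y → . S P], [Y' → . Y] }

First, augment the grammar with Y' → Y
I₀ = CLOSURE({ [Y' → . Y] }):
  [Y' → . Y] has the dot before Y: add [Y → . S P]
  [Y → . S P] has the dot before S: add [S → . - S P], [S → . -], [S → . num P E], [S → . num -]
No further items can be added.

I₀ = { [S → . - S P], [S → . -], [S → . num -], [S → . num P E], [Y → . S P], [Y' → . Y] }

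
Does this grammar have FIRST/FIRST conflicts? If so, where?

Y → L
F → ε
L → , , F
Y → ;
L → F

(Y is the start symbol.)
A FIRST/FIRST conflict occurs when two productions N → α and N → β for the same non-terminal have FIRST(α) ∩ FIRST(β) ≠ ∅ (with ε ∈ FIRST of a nullable right-hand side, so two nullable alternatives also conflict).

FIRST sets of the non-terminals at (or reachable through a nullable prefix from) the front of some alternative:
  FIRST(L) = { ',', ε }
  FIRST(F) = { ε }

Productions for Y:
  Y → L: FIRST = { ',', ε }
  Y → ;: FIRST = { ';' }
Productions for L:
  L → , , F: FIRST = { ',' }
  L → F: FIRST = { ε }
F has only one production, so no FIRST/FIRST conflict is possible there.

All alternatives of each non-terminal have pairwise disjoint FIRST sets.

Answer: No FIRST/FIRST conflicts.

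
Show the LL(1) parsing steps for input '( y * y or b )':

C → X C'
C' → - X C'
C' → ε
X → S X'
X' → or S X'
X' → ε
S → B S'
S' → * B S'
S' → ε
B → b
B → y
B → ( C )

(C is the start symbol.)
Stack is shown with the top on the left.

Stack                      Input             Action
---------------------------------------------------
C $                        ( y * y or b ) $  output C → X C'
X C' $                     ( y * y or b ) $  output X → S X'
S X' C' $                  ( y * y or b ) $  output S → B S'
B S' X' C' $               ( y * y or b ) $  output B → ( C )
( C ) S' X' C' $           ( y * y or b ) $  match '('
C ) S' X' C' $             y * y or b ) $    output C → X C'
X C' ) S' X' C' $          y * y or b ) $    output X → S X'
S X' C' ) S' X' C' $       y * y or b ) $    output S → B S'
B S' X' C' ) S' X' C' $    y * y or b ) $    output B → y
y S' X' C' ) S' X' C' $    y * y or b ) $    match 'y'
S' X' C' ) S' X' C' $      * y or b ) $      output S' → * B S'
* B S' X' C' ) S' X' C' $  * y or b ) $      match '*'
B S' X' C' ) S' X' C' $    y or b ) $        output B → y
y S' X' C' ) S' X' C' $    y or b ) $        match 'y'
S' X' C' ) S' X' C' $      or b ) $          output S' → ε
X' C' ) S' X' C' $         or b ) $          output X' → or S X'
or S X' C' ) S' X' C' $    or b ) $          match 'or'
S X' C' ) S' X' C' $       b ) $             output S → B S'
B S' X' C' ) S' X' C' $    b ) $             output B → b
b S' X' C' ) S' X' C' $    b ) $             match 'b'
S' X' C' ) S' X' C' $      ) $               output S' → ε
X' C' ) S' X' C' $         ) $               output X' → ε
C' ) S' X' C' $            ) $               output C' → ε
) S' X' C' $               ) $               match ')'
S' X' C' $                 $                 output S' → ε
X' C' $                    $                 output X' → ε
C' $                       $                 output C' → ε
$                          $                 accept

The string is accepted.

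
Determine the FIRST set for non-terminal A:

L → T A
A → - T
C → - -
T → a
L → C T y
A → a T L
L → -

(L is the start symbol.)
{ '-', 'a' }

To compute FIRST(A), examine every production with A on the left-hand side, reading each right-hand side left to right until a non-nullable symbol is reached.

From A → - T:
  - '-' is a terminal: add '-' and stop
From A → a T L:
  - a is a terminal: add 'a' and stop

Collecting: FIRST(A) = { '-', 'a' }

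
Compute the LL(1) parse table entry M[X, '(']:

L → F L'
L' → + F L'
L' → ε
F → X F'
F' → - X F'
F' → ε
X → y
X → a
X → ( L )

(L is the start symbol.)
X → ( L )

To find M[X, '('], we find productions for X where '(' is in the predict set (PREDICT(N → α) = (FIRST(α) \ {ε}) ∪ (FOLLOW(N) if α ⇒* ε)).

X → y: PREDICT = { 'y' }
X → a: PREDICT = { 'a' }
X → ( L ): PREDICT = { '(' }
  '(' is in predict set, so this production goes in M[X, '(']

M[X, '('] = X → ( L )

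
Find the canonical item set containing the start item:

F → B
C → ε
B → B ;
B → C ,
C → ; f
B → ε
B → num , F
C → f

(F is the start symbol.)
{ [B → . B ;], [B → . C ,], [B → . num , F], [B → .], [C → . ; f], [C → . f], [C → .], [F → . B], [F' → . F] }

First, augment the grammar with F' → F
I₀ = CLOSURE({ [F' → . F] }):
  [F' → . F] has the dot before F: add [F → . B]
  [F → . B] has the dot before B: add [B → . B ;], [B → . C ,], [B → .], [B → . num , F]
  [B → . C ,] has the dot before C: add [C → .], [C → . ; f], [C → . f]
No further items can be added.

I₀ = { [B → . B ;], [B → . C ,], [B → . num , F], [B → .], [C → . ; f], [C → . f], [C → .], [F → . B], [F' → . F] }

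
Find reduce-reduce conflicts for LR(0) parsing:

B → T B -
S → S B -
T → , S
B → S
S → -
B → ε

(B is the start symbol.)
Yes — I4: [B → .] vs [B → S .]; I10: [B → .] vs [T → , S .]

A reduce-reduce conflict occurs when an LR(0) state has two complete items [A → α .] and [B → β .] — both call for a reduction, and with no lookahead the parser cannot choose between them.

Augment with B' → B and build the canonical LR(0) collection (I0 = CLOSURE({[B' → . B]}), then GOTO on every symbol after a dot until no new states appear). It has 11 states:
  I0: { [B → . S], [B → . T B -], [B → .], [B' → . B], [S → . -], [S → . S B -], [T → . , S] }  — shift, reduce
  I1: { [S → . -], [S → . S B -], [T → , . S] }  — shift
  I2: { [S → - .] }  — reduce
  I3: { [B' → B .] }  — accept
  I4: { [B → . S], [B → . T B -], [B → .], [B → S .], [S → . -], [S → . S B -], [S → S . B -], [T → . , S] }  — shift, 2 reduces
  I5: { [B → . S], [B → . T B -], [B → .], [B → T . B -], [S → . -], [S → . S B -], [T → . , S] }  — shift, reduce
  I6: { [B → T B . -] }  — shift
  I7: { [B → T B - .] }  — reduce
  I8: { [S → S B . -] }  — shift
  I9: { [S → S B - .] }  — reduce
  I10: { [B → . S], [B → . T B -], [B → .], [S → . -], [S → . S B -], [S → S . B -], [T → , S .], [T → . , S] }  — shift, 2 reduces

I4 contains complete items [B → .], [B → S .] — reduce-reduce conflict.
I10 contains complete items [B → .], [T → , S .] — reduce-reduce conflict.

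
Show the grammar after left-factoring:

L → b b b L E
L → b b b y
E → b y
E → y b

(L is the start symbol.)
Left-factoring transforms A → αβ₁ | αβ₂ into A → αA' and A' → β₁ | β₂
(α is the longest common prefix among the alternatives). Repeat until
no nonterminal has two alternatives with a common prefix.

Round 1: L has alternatives sharing prefix 'b b b'. Introduce L': L → b b b L'
  Add: L' → L E
  Add: L' → y

No remaining common prefixes — done.

Resulting grammar:
L → b b b L'
L' → L E
L' → y
E → b y
E → y b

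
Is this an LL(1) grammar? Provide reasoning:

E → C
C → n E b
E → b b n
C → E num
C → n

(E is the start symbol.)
No. Predict set conflict for E: { 'b' }

A grammar is LL(1) if for each non-terminal N with multiple productions, the predict sets of those productions are pairwise disjoint, where PREDICT(N → α) = (FIRST(α) \ {ε}) ∪ (FOLLOW(N) if α ⇒* ε).

Relevant sets:
  FIRST(C) = { 'b', 'n' }
  FIRST(E) = { 'b', 'n' }

For E:
  PREDICT(E → C) = { 'b', 'n' }
  PREDICT(E → b b n) = { 'b' }
For C:
  PREDICT(C → n E b) = { 'n' }
  PREDICT(C → E num) = { 'b', 'n' }
  PREDICT(C → n) = { 'n' }

Conflict found: Predict set conflict for E: { 'b' }
The grammar is NOT LL(1).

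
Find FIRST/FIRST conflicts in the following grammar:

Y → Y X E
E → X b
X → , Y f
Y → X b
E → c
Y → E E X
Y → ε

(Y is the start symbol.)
FIRST sets of the non-terminals at (or reachable through a nullable prefix from) the front of some alternative:
  FIRST(Y) = { ',', 'c', ε }
  FIRST(X) = { ',' }
  FIRST(E) = { ',', 'c' }

Productions for Y:
  Y → Y X E: FIRST = { ',', 'c' }
  Y → X b: FIRST = { ',' }
  Y → E E X: FIRST = { ',', 'c' }
  Y → ε: FIRST = { ε }
Productions for E:
  E → X b: FIRST = { ',' }
  E → c: FIRST = { 'c' }
X has only one production, so no FIRST/FIRST conflict is possible there.

Conflict for Y: Y → Y X E and Y → X b
  Overlap: { ',' }
Conflict for Y: Y → Y X E and Y → E E X
  Overlap: { ',', 'c' }
Conflict for Y: Y → X b and Y → E E X
  Overlap: { ',' }

Answer: Yes. Y → Y X E / Y → X b on { ',' }; Y → Y X E / Y → E E X on { ',', 'c' }; Y → X b / Y → E E X on { ',' }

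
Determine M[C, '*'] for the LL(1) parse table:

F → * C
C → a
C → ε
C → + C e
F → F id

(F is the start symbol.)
Empty (error entry)

To find M[C, '*'], we find productions for C where '*' is in the predict set (PREDICT(N → α) = (FIRST(α) \ {ε}) ∪ (FOLLOW(N) if α ⇒* ε)).

Relevant sets:
  FOLLOW(C) = { $, 'e', 'id' }

C → a: PREDICT = { 'a' }
C → ε: PREDICT = { $, 'e', 'id' }
C → + C e: PREDICT = { '+' }

M[C, '*'] is empty (no production applies)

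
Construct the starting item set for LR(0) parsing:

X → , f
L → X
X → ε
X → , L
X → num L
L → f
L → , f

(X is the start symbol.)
{ [X → . , L], [X → . , f], [X → . num L], [X → .], [X' → . X] }

First, augment the grammar with X' → X
I₀ = CLOSURE({ [X' → . X] }):
  [X' → . X] has the dot before X: add [X → . , f], [X → .], [X → . , L], [X → . num L]
No further items can be added.

I₀ = { [X → . , L], [X → . , f], [X → . num L], [X → .], [X' → . X] }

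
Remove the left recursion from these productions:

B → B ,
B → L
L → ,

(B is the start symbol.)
B is directly left-recursive. The standard transformation for
  A → A α₁ | ... | A α_m | β₁ | ... | β_n
is
  A  → β₁ A' | ... | β_n A'
  A' → α₁ A' | ... | α_m A' | ε

B → L becomes B → L B'
B → B , becomes B' → , B'
Add B' → ε

Productions for other non-terminals are unchanged:
  L → ,

Resulting grammar:
B → L B'
B' → , B'
B' → ε
L → ,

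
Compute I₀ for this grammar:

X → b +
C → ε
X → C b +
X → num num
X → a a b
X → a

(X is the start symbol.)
First, augment the grammar with X' → X
I₀ = CLOSURE({ [X' → . X] }):
  [X' → . X] has the dot before X: add [X → . b +], [X → . C b +], [X → . num num], [X → . a a b], [X → . a]
  [X → . C b +] has the dot before C: add [C → .]
No further items can be added.

I₀ = { [C → .], [X → . C b +], [X → . a a b], [X → . a], [X → . b +], [X → . num num], [X' → . X] }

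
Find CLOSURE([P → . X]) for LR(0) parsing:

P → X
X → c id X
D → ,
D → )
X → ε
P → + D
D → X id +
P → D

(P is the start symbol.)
Start with: [P → . X]
  [P → . X] has the dot before X: add [X → . c id X], [X → .]
No further items can be added.

CLOSURE = { [P → . X], [X → . c id X], [X → .] }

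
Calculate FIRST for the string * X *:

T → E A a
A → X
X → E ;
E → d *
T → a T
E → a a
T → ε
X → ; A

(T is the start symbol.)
To compute FIRST(* X *), process the symbols left to right:
Symbol * is a terminal. Add '*' and stop.
FIRST(* X *) = { '*' }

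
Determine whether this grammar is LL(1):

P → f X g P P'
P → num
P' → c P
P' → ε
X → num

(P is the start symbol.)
Relevant sets:
  FOLLOW(P') = { $, 'c' }

For P:
  PREDICT(P → f X g P P') = { 'f' }
  PREDICT(P → num) = { 'num' }
For P':
  PREDICT(P' → c P) = { 'c' }
  PREDICT(P' → ε) = { $, 'c' }
X has a single production, so nothing to check there.

Conflict found: Predict set conflict for P': { 'c' }
The grammar is NOT LL(1).

Answer: No. Predict set conflict for P': { 'c' }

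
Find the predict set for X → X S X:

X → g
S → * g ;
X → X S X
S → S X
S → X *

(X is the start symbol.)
PREDICT(X → X S X) = (FIRST(RHS) \ {ε}) ∪ (FOLLOW(X) if ε ∈ FIRST(RHS), i.e. RHS ⇒* ε)
FIRST(X) = { 'g' }
FIRST(X S X) = { 'g' }
ε ∉ FIRST(X S X), so FOLLOW(X) is not added.
PREDICT(X → X S X) = { 'g' }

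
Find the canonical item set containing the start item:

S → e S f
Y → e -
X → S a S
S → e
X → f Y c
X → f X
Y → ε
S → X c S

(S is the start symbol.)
{ [S → . X c S], [S → . e S f], [S → . e], [S' → . S], [X → . S a S], [X → . f X], [X → . f Y c] }

First, augment the grammar with S' → S
I₀ = CLOSURE({ [S' → . S] }):
  [S' → . S] has the dot before S: add [S → . e S f], [S → . e], [S → . X c S]
  [S → . X c S] has the dot before X: add [X → . S a S], [X → . f Y c], [X → . f X]
No further items can be added.

I₀ = { [S → . X c S], [S → . e S f], [S → . e], [S' → . S], [X → . S a S], [X → . f X], [X → . f Y c] }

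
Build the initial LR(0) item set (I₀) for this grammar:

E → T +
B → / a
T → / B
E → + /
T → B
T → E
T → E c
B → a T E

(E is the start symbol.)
{ [B → . / a], [B → . a T E], [E → . + /], [E → . T +], [E' → . E], [T → . / B], [T → . B], [T → . E c], [T → . E] }

First, augment the grammar with E' → E
I₀ = CLOSURE({ [E' → . E] }):
  [E' → . E] has the dot before E: add [E → . T +], [E → . + /]
  [E → . T +] has the dot before T: add [T → . / B], [T → . B], [T → . E], [T → . E c]
  [T → . B] has the dot before B: add [B → . / a], [B → . a T E]
No further items can be added.

I₀ = { [B → . / a], [B → . a T E], [E → . + /], [E → . T +], [E' → . E], [T → . / B], [T → . B], [T → . E c], [T → . E] }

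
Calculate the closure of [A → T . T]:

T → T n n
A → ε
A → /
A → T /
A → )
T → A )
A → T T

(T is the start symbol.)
{ [A → . )], [A → . /], [A → . T /], [A → . T T], [A → .], [A → T . T], [T → . A )], [T → . T n n] }

Start with: [A → T . T]
  [A → T . T] has the dot before T: add [T → . T n n], [T → . A )]
  [T → . A )] has the dot before A: add [A → .], [A → . /], [A → . T /], [A → . )], [A → . T T]
No further items can be added.

CLOSURE = { [A → . )], [A → . /], [A → . T /], [A → . T T], [A → .], [A → T . T], [T → . A )], [T → . T n n] }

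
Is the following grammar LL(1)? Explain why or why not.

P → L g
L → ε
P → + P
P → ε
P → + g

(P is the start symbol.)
No. Predict set conflict for P: { '+' }

Relevant sets:
  FIRST(L) = { ε }
  FOLLOW(P) = { $ }

For P:
  PREDICT(P → L g) = { 'g' }
  PREDICT(P → '+' P) = { '+' }
  PREDICT(P → ε) = { $ }
  PREDICT(P → '+' g) = { '+' }
L has a single production, so nothing to check there.

Conflict found: Predict set conflict for P: { '+' }
The grammar is NOT LL(1).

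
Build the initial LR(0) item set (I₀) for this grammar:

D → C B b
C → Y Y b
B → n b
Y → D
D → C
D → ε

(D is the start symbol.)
First, augment the grammar with D' → D
I₀ = CLOSURE({ [D' → . D] }):
  [D' → . D] has the dot before D: add [D → . C B b], [D → . C], [D → .]
  [D → . C B b] has the dot before C: add [C → . Y Y b]
  [C → . Y Y b] has the dot before Y: add [Y → . D]
No further items can be added.

I₀ = { [C → . Y Y b], [D → . C B b], [D → . C], [D → .], [D' → . D], [Y → . D] }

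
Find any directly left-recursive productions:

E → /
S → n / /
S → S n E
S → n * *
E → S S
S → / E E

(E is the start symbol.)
Yes, S is left-recursive

Direct left recursion occurs when N → N α for some non-terminal N (the right-hand side begins with the left-hand side itself).

E → /: starts with '/'
S → n / /: starts with n
S → S n E: LEFT RECURSIVE (starts with S)
S → n * *: starts with n
E → S S: starts with S
S → / E E: starts with '/'

The grammar has direct left recursion on: S.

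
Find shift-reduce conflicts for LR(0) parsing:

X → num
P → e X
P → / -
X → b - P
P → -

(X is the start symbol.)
No shift-reduce conflicts

Augment with X' → X and build the canonical LR(0) collection (I0 = CLOSURE({[X' → . X]}), then GOTO on every symbol after a dot until no new states appear). It has 11 states:
  I0: { [X → . b - P], [X → . num], [X' → . X] }  — shift
  I1: { [X' → X .] }  — accept
  I2: { [X → b . - P] }  — shift
  I3: { [X → num .] }  — reduce
  I4: { [P → . -], [P → . / -], [P → . e X], [X → b - . P] }  — shift
  I5: { [P → - .] }  — reduce
  I6: { [P → / . -] }  — shift
  I7: { [X → b - P .] }  — reduce
  I8: { [P → e . X], [X → . b - P], [X → . num] }  — shift
  I9: { [P → e X .] }  — reduce
  I10: { [P → / - .] }  — reduce

No state contains both a complete item and a shift item.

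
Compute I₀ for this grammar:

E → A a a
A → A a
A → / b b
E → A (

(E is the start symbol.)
{ [A → . / b b], [A → . A a], [E → . A (], [E → . A a a], [E' → . E] }

First, augment the grammar with E' → E
I₀ = CLOSURE({ [E' → . E] }):
  [E' → . E] has the dot before E: add [E → . A a a], [E → . A (]
  [E → . A a a] has the dot before A: add [A → . A a], [A → . / b b]
No further items can be added.

I₀ = { [A → . / b b], [A → . A a], [E → . A (], [E → . A a a], [E' → . E] }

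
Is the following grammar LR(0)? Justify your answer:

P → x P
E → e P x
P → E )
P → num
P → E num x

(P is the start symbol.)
A grammar is LR(0) if no state in the canonical LR(0) collection has:
  - both a shift item (dot before a terminal) and a complete item (shift-reduce conflict), or
  - two or more complete items (reduce-reduce conflict; the accept item [P' → P .] counts as a complete item here).

Augment with P' → P and build the canonical LR(0) collection (I0 = CLOSURE({[P' → . P]}), then GOTO on every symbol after a dot until no new states appear). It has 12 states:
  I0: { [E → . e P x], [P → . E )], [P → . E num x], [P → . num], [P → . x P], [P' → . P] }  — shift
  I1: { [P → E . )], [P → E . num x] }  — shift
  I2: { [P' → P .] }  — accept
  I3: { [E → . e P x], [E → e . P x], [P → . E )], [P → . E num x], [P → . num], [P → . x P] }  — shift
  I4: { [P → num .] }  — reduce
  I5: { [E → . e P x], [P → . E )], [P → . E num x], [P → . num], [P → . x P], [P → x . P] }  — shift
  I6: { [P → x P .] }  — reduce
  I7: { [E → e P . x] }  — shift
  I8: { [E → e P x .] }  — reduce
  I9: { [P → E ) .] }  — reduce
  I10: { [P → E num . x] }  — shift
  I11: { [P → E num x .] }  — reduce

Every state is either a pure shift/goto state or contains exactly one complete item and nothing to shift — no conflicts. The grammar is LR(0).

Answer: Yes, the grammar is LR(0)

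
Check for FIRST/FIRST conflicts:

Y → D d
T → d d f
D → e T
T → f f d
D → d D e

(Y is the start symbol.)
Productions for T:
  T → d d f: FIRST = { 'd' }
  T → f f d: FIRST = { 'f' }
Productions for D:
  D → e T: FIRST = { 'e' }
  D → d D e: FIRST = { 'd' }
Y has only one production, so no FIRST/FIRST conflict is possible there.

All alternatives of each non-terminal have pairwise disjoint FIRST sets.

Answer: No FIRST/FIRST conflicts.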